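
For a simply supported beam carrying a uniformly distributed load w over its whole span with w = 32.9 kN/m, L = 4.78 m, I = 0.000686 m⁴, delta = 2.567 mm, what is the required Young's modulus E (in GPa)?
Model: a simply supported beam carrying a uniformly distributed load w over its whole span, so delta = (5·w·L^4) / (384·E·I).
Solve for E: E = (5·w·L^4) / (384·delta·I).
Convert to SI units:
  w = 32.9 kN/m = 32900 N/m
  delta = 2.567 mm = 0.002567 m
Substitute:
  E = (5 × 32900 × 4.78^4) / (384 × 0.002567 × 0.000686)
  E = 1.27 × 10¹¹ Pa
Convert: E = 1.27 × 10¹¹ Pa = 127 GPa
Final answer: E = 127 GPa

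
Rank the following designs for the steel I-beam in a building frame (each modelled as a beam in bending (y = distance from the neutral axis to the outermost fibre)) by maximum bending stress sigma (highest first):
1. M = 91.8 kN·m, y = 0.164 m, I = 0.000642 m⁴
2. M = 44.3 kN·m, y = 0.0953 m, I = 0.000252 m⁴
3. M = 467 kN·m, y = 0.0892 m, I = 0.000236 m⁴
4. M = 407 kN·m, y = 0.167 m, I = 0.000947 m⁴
Model: a beam in bending (y = distance from the neutral axis to the outermost fibre), so sigma = (M·y) / I (SI units).
  Case 1: sigma = (91800 × 0.164) / 0.000642 = 2.345 × 10⁷ Pa = 23.45 MPa
  Case 2: sigma = (44300 × 0.0953) / 0.000252 = 1.675 × 10⁷ Pa = 16.75 MPa
  Case 3: sigma = (467000 × 0.0892) / 0.000236 = 1.765 × 10⁸ Pa = 176.5 MPa
  Case 4: sigma = (407000 × 0.167) / 0.000947 = 7.177 × 10⁷ Pa = 71.77 MPa
Ordering: 176.5 MPa (case 3) > 71.77 MPa (case 4) > 23.45 MPa (case 1) > 16.75 MPa (case 2)
Final answer: 3, 4, 1, 2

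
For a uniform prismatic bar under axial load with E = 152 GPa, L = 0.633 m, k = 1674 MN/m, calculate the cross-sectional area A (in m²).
Model: a uniform prismatic bar under axial load, so k = (A·E) / L.
Solve for A: A = (k·L) / E.
Convert to SI units:
  E = 152 GPa = 1.52 × 10¹¹ Pa
  k = 1674 MN/m = 1.674 × 10⁹ N/m
Substitute:
  A = ((1.674 × 10⁹) × 0.633) / (1.52 × 10¹¹)
  A = 0.006971 m²
Final answer: A = 0.006971 m²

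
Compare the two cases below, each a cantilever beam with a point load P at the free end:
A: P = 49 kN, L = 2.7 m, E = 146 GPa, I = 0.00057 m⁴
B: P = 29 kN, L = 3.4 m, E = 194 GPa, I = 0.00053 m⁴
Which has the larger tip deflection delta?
Model: a cantilever beam with a point load P at the free end, so delta = (P·L^3) / (3·E·I) (SI units).
  A: delta = (49000 × 2.7^3) / (3 × (1.46 × 10¹¹) × 0.00057) = 0.003863 m = 3.863 mm
  B: delta = (29000 × 3.4^3) / (3 × (1.94 × 10¹¹) × 0.00053) = 0.003695 m = 3.695 mm
3.863 mm > 3.695 mm, so A is larger.
Final answer: A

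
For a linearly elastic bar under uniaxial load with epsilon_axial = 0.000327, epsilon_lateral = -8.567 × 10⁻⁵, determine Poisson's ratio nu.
Model: a linearly elastic bar under uniaxial load, so epsilon_lateral = -nu·epsilon_axial.
Solve for nu: nu = -epsilon_lateral / epsilon_axial.
Substitute:
  nu = -(-8.567 × 10⁻⁵) / 0.000327
  nu = 0.262
Final answer: nu = 0.262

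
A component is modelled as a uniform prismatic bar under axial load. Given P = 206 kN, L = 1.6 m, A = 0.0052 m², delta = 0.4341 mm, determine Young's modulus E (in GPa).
Model: a uniform prismatic bar under axial load, so delta = (P·L) / (A·E).
Solve for E: E = (P·L) / (delta·A).
Convert to SI units:
  P = 206 kN = 206000 N
  delta = 0.4341 mm = 0.0004341 m
Substitute:
  E = (206000 × 1.6) / (0.0004341 × 0.0052)
  E = 1.46 × 10¹¹ Pa
Convert: E = 1.46 × 10¹¹ Pa = 146 GPa
Final answer: E = 146 GPa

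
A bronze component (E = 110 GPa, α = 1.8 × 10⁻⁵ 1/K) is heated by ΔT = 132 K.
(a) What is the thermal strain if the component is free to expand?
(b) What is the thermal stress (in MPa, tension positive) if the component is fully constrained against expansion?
(a) Free thermal strain ε_th = α·ΔT = (1.8 × 10⁻⁵) × 132 = 0.002376
(b) Fully constrained, the expansion is suppressed, so σ = -E·α·ΔT. Convert E = 110 GPa = 1.1 × 10¹¹ Pa.
  σ = -(1.1 × 10¹¹) × (1.8 × 10⁻⁵) × 132 = -2.614 × 10⁸ Pa = -261.4 MPa (compressive)
Final answer: (a) ε_th = 0.002376, (b) σ = -261.4 MPa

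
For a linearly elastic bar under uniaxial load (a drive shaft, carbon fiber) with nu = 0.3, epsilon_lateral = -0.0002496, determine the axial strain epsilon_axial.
Model: a linearly elastic bar under uniaxial load, so epsilon_lateral = -nu·epsilon_axial.
Solve for epsilon_axial: epsilon_axial = -epsilon_lateral / nu.
Substitute:
  epsilon_axial = -(-0.0002496) / 0.3
  epsilon_axial = 0.000832
Final answer: epsilon_axial = 0.000832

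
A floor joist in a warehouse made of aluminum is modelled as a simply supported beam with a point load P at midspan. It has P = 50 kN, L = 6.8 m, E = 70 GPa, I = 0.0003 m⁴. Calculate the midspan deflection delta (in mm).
Model: a simply supported beam with a point load P at midspan, so delta = (P·L^3) / (48·E·I).
Convert to SI units:
  P = 50 kN = 50000 N
  E = 70 GPa = 7 × 10¹⁰ Pa
Substitute:
  delta = (50000 × 6.8^3) / (48 × (7 × 10¹⁰) × 0.0003)
  delta = 0.0156 m
Convert: delta = 0.0156 m = 15.6 mm
Final answer: delta = 15.6 mm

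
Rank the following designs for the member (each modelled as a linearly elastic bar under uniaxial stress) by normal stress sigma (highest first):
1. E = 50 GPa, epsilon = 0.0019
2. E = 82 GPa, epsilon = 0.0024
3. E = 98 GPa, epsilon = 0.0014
Model: a linearly elastic bar under uniaxial stress, so sigma = E·epsilon (SI units).
  Case 1: sigma = (5 × 10¹⁰) × 0.0019 = 9.5 × 10⁷ Pa = 95 MPa
  Case 2: sigma = (8.2 × 10¹⁰) × 0.0024 = 1.968 × 10⁸ Pa = 196.8 MPa
  Case 3: sigma = (9.8 × 10¹⁰) × 0.0014 = 1.372 × 10⁸ Pa = 137.2 MPa
Ordering: 196.8 MPa (case 2) > 137.2 MPa (case 3) > 95 MPa (case 1)
Final answer: 2, 3, 1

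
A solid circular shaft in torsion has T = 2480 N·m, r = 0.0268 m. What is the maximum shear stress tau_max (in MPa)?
Model: a solid circular shaft in torsion, so tau_max = (2·T) / (π·r^3).
Substitute:
  tau_max = (2 × 2480) / (π × 0.0268^3)
  tau_max = 8.202 × 10⁷ Pa
Convert: tau_max = 8.202 × 10⁷ Pa = 82.02 MPa
Final answer: tau_max = 82.02 MPa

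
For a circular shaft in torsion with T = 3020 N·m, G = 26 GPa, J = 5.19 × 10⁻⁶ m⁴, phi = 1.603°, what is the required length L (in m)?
Model: a circular shaft in torsion, so phi = (T·L) / (G·J).
Solve for L: L = (phi·G·J) / T.
Convert to SI units:
  G = 26 GPa = 2.6 × 10¹⁰ Pa
  phi = 1.603° = 0.02798 rad
Substitute:
  L = (0.02798 × (2.6 × 10¹⁰) × (5.19 × 10⁻⁶)) / 3020
  L = 1.25 m
Final answer: L = 1.25 m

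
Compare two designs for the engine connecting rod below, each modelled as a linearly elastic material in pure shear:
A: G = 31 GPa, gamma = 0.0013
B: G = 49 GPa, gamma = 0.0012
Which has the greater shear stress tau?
Model: a linearly elastic material in pure shear, so tau = G·gamma (SI units).
  A: tau = (3.1 × 10¹⁰) × 0.0013 = 4.03 × 10⁷ Pa = 40.3 MPa
  B: tau = (4.9 × 10¹⁰) × 0.0012 = 5.88 × 10⁷ Pa = 58.8 MPa
58.8 MPa > 40.3 MPa, so B is larger.
Final answer: B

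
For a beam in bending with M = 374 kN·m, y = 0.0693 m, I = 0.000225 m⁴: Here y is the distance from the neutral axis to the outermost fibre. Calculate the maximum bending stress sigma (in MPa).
Model: a beam in bending, so sigma = (M·y) / I.
Convert to SI units:
  M = 374 kN·m = 374000 N·m
Substitute:
  sigma = (374000 × 0.0693) / 0.000225
  sigma = 1.152 × 10⁸ Pa
Convert: sigma = 1.152 × 10⁸ Pa = 115.2 MPa
Final answer: sigma = 115.2 MPa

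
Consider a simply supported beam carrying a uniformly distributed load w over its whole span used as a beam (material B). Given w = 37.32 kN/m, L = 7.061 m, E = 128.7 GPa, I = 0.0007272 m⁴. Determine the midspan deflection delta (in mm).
Model: a simply supported beam carrying a uniformly distributed load w over its whole span, so delta = (5·w·L^4) / (384·E·I).
Convert to SI units:
  w = 37.32 kN/m = 37320 N/m
  E = 128.7 GPa = 1.287 × 10¹¹ Pa
Substitute:
  delta = (5 × 37320 × 7.061^4) / (384 × (1.287 × 10¹¹) × 0.0007272)
  delta = 0.01291 m
Convert: delta = 0.01291 m = 12.91 mm
Final answer: delta = 12.91 mm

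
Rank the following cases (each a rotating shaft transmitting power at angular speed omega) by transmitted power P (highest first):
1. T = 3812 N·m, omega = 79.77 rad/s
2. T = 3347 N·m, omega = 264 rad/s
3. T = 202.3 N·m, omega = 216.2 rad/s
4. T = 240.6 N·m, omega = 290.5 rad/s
Model: a rotating shaft transmitting power at angular speed omega, so P = T·omega (SI units).
  Case 1: P = 3812 × 79.77 = 304100 W = 304.1 kW
  Case 2: P = 3347 × 264 = 883600 W = 883.6 kW
  Case 3: P = 202.3 × 216.2 = 43740 W = 43.74 kW
  Case 4: P = 240.6 × 290.5 = 69890 W = 69.89 kW
Ordering: 883.6 kW (case 2) > 304.1 kW (case 1) > 69.89 kW (case 4) > 43.74 kW (case 3)
Final answer: 2, 1, 4, 3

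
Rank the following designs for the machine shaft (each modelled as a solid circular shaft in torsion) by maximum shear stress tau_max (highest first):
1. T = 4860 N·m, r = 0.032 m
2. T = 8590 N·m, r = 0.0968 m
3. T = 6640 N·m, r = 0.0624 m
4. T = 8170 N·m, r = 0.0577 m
Model: a solid circular shaft in torsion, so tau_max = (2·T) / (π·r^3) (SI units).
  Case 1: tau_max = (2 × 4860) / (π × 0.032^3) = 9.442 × 10⁷ Pa = 94.42 MPa
  Case 2: tau_max = (2 × 8590) / (π × 0.0968^3) = 6.029 × 10⁶ Pa = 6.029 MPa
  Case 3: tau_max = (2 × 6640) / (π × 0.0624^3) = 1.74 × 10⁷ Pa = 17.4 MPa
  Case 4: tau_max = (2 × 8170) / (π × 0.0577^3) = 2.708 × 10⁷ Pa = 27.08 MPa
Ordering: 94.42 MPa (case 1) > 27.08 MPa (case 4) > 17.4 MPa (case 3) > 6.029 MPa (case 2)
Final answer: 1, 4, 3, 2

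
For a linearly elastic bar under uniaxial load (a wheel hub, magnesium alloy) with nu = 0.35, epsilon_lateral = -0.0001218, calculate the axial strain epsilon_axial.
Model: a linearly elastic bar under uniaxial load, so epsilon_lateral = -nu·epsilon_axial.
Solve for epsilon_axial: epsilon_axial = -epsilon_lateral / nu.
Substitute:
  epsilon_axial = -(-0.0001218) / 0.35
  epsilon_axial = 0.000348
Final answer: epsilon_axial = 0.000348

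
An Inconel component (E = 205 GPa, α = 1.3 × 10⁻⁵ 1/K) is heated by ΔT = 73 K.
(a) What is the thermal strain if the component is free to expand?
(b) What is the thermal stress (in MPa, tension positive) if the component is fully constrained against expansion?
(a) Free thermal strain ε_th = α·ΔT = (1.3 × 10⁻⁵) × 73 = 0.000949
(b) Fully constrained, the expansion is suppressed, so σ = -E·α·ΔT. Convert E = 205 GPa = 2.05 × 10¹¹ Pa.
  σ = -(2.05 × 10¹¹) × (1.3 × 10⁻⁵) × 73 = -1.945 × 10⁸ Pa = -194.5 MPa (compressive)
Final answer: (a) ε_th = 0.000949, (b) σ = -194.5 MPa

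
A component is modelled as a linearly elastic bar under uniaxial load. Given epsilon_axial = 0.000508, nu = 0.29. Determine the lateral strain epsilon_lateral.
Model: a linearly elastic bar under uniaxial load, so epsilon_lateral = -nu·epsilon_axial.
Substitute:
  epsilon_lateral = -(0.29 × 0.000508)
  epsilon_lateral = -0.0001473
Final answer: epsilon_lateral = -0.0001473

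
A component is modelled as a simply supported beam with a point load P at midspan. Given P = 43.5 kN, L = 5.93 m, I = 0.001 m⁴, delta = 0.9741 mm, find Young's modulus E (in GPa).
Model: a simply supported beam with a point load P at midspan, so delta = (P·L^3) / (48·E·I).
Solve for E: E = (P·L^3) / (48·delta·I).
Convert to SI units:
  P = 43.5 kN = 43500 N
  delta = 0.9741 mm = 0.0009741 m
Substitute:
  E = (43500 × 5.93^3) / (48 × 0.0009741 × 0.001)
  E = 1.94 × 10¹¹ Pa
Convert: E = 1.94 × 10¹¹ Pa = 194 GPa
Final answer: E = 194 GPa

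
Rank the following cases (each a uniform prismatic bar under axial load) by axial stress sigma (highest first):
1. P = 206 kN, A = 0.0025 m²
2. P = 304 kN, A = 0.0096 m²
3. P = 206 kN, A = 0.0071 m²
Model: a uniform prismatic bar under axial load, so sigma = P / A (SI units).
  Case 1: sigma = 206000 / 0.0025 = 8.24 × 10⁷ Pa = 82.4 MPa
  Case 2: sigma = 304000 / 0.0096 = 3.167 × 10⁷ Pa = 31.67 MPa
  Case 3: sigma = 206000 / 0.0071 = 2.901 × 10⁷ Pa = 29.01 MPa
Ordering: 82.4 MPa (case 1) > 31.67 MPa (case 2) > 29.01 MPa (case 3)
Final answer: 1, 2, 3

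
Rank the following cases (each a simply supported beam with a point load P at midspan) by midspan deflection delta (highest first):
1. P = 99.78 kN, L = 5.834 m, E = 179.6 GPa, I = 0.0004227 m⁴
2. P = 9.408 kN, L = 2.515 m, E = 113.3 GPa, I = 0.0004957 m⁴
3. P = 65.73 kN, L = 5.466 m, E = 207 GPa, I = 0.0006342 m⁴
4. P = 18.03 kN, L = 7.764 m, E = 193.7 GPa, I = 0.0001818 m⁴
Model: a simply supported beam with a point load P at midspan, so delta = (P·L^3) / (48·E·I) (SI units).
  Case 1: delta = (99780 × 5.834^3) / (48 × (1.796 × 10¹¹) × 0.0004227) = 0.005437 m = 5.437 mm
  Case 2: delta = (9408 × 2.515^3) / (48 × (1.133 × 10¹¹) × 0.0004957) = 5.552 × 10⁻⁵ m = 0.05552 mm
  Case 3: delta = (65730 × 5.466^3) / (48 × (2.07 × 10¹¹) × 0.0006342) = 0.001703 m = 1.703 mm
  Case 4: delta = (18030 × 7.764^3) / (48 × (1.937 × 10¹¹) × 0.0001818) = 0.004992 m = 4.992 mm
Ordering: 5.437 mm (case 1) > 4.992 mm (case 4) > 1.703 mm (case 3) > 0.05552 mm (case 2)
Final answer: 1, 4, 3, 2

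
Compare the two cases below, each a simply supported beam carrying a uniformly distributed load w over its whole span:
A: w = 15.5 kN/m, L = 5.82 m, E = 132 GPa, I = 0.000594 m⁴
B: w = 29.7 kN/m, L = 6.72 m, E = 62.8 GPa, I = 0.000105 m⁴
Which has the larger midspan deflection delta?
Model: a simply supported beam carrying a uniformly distributed load w over its whole span, so delta = (5·w·L^4) / (384·E·I) (SI units).
  A: delta = (5 × 15500 × 5.82^4) / (384 × (1.32 × 10¹¹) × 0.000594) = 0.002953 m = 2.953 mm
  B: delta = (5 × 29700 × 6.72^4) / (384 × (6.28 × 10¹⁰) × 0.000105) = 0.1196 m = 119.6 mm
119.6 mm > 2.953 mm, so B is larger.
Final answer: B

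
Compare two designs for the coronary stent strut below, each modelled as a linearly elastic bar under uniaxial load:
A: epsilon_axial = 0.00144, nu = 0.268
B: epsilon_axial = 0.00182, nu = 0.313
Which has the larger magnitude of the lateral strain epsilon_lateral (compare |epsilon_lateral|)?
Model: a linearly elastic bar under uniaxial load, so epsilon_lateral = -nu·epsilon_axial (SI units).
  A: epsilon_lateral = -(0.268 × 0.00144) = -0.0003859
  B: epsilon_lateral = -(0.313 × 0.00182) = -0.0005697
|epsilon_lateral|: A = 0.0003859, B = 0.0005697, so B is larger in magnitude.
Final answer: B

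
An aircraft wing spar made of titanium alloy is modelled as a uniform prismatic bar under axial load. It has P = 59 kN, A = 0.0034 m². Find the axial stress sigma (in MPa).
Model: a uniform prismatic bar under axial load, so sigma = P / A.
Convert to SI units:
  P = 59 kN = 59000 N
Substitute:
  sigma = 59000 / 0.0034
  sigma = 1.735 × 10⁷ Pa
Convert: sigma = 1.735 × 10⁷ Pa = 17.35 MPa
Final answer: sigma = 17.35 MPa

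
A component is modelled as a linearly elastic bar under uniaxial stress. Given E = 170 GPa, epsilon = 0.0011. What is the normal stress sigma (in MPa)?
Model: a linearly elastic bar under uniaxial stress, so sigma = E·epsilon.
Convert to SI units:
  E = 170 GPa = 1.7 × 10¹¹ Pa
Substitute:
  sigma = (1.7 × 10¹¹) × 0.0011
  sigma = 1.87 × 10⁸ Pa
Convert: sigma = 1.87 × 10⁸ Pa = 187 MPa
Final answer: sigma = 187 MPa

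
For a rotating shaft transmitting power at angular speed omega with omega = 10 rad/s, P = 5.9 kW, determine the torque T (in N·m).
Model: a rotating shaft transmitting power at angular speed omega, so P = T·omega.
Solve for T: T = P / omega.
Convert to SI units:
  P = 5.9 kW = 5900 W
Substitute:
  T = 5900 / 10
  T = 590 N·m
Final answer: T = 590 N·m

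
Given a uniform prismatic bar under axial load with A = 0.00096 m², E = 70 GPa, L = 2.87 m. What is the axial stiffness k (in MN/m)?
Model: a uniform prismatic bar under axial load, so k = (A·E) / L.
Convert to SI units:
  E = 70 GPa = 7 × 10¹⁰ Pa
Substitute:
  k = (0.00096 × (7 × 10¹⁰)) / 2.87
  k = 2.341 × 10⁷ N/m
Convert: k = 2.341 × 10⁷ N/m = 23.41 MN/m
Final answer: k = 23.41 MN/m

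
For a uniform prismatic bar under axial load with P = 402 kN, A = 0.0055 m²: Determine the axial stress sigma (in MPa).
Model: a uniform prismatic bar under axial load, so sigma = P / A.
Convert to SI units:
  P = 402 kN = 402000 N
Substitute:
  sigma = 402000 / 0.0055
  sigma = 7.309 × 10⁷ Pa
Convert: sigma = 7.309 × 10⁷ Pa = 73.09 MPa
Final answer: sigma = 73.09 MPa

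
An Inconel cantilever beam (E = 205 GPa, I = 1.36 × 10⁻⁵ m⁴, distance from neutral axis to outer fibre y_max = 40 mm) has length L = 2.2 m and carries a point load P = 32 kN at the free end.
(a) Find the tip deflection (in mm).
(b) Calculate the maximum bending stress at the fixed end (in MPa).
(a) Tip deflection of a cantilever with an end point load: δ = P·L^3 / (3·E·I). Convert P = 32 kN = 32000 N, E = 205 GPa = 2.05 × 10¹¹ Pa.
  δ = (32000 × 2.2^3) / (3 × (2.05 × 10¹¹) × (1.36 × 10⁻⁵)) = 0.04074 m = 40.74 mm
(b) Maximum bending moment at the fixed end: M = P·L = 32000 × 2.2 = 70400 N·m. Convert y_max = 40 mm = 0.04 m.
  σ = M·y_max / I = (70400 × 0.04) / (1.36 × 10⁻⁵) = 2.071 × 10⁸ Pa = 207.1 MPa
Final answer: (a) δ = 40.74 mm, (b) σ = 207.1 MPa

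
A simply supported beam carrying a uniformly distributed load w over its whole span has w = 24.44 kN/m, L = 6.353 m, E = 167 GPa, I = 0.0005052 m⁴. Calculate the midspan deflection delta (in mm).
Model: a simply supported beam carrying a uniformly distributed load w over its whole span, so delta = (5·w·L^4) / (384·E·I).
Convert to SI units:
  w = 24.44 kN/m = 24440 N/m
  E = 167 GPa = 1.67 × 10¹¹ Pa
Substitute:
  delta = (5 × 24440 × 6.353^4) / (384 × (1.67 × 10¹¹) × 0.0005052)
  delta = 0.006144 m
Convert: delta = 0.006144 m = 6.144 mm
Final answer: delta = 6.144 mm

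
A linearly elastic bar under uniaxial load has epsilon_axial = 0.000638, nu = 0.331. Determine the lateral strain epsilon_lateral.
Model: a linearly elastic bar under uniaxial load, so epsilon_lateral = -nu·epsilon_axial.
Substitute:
  epsilon_lateral = -(0.331 × 0.000638)
  epsilon_lateral = -0.0002112
Final answer: epsilon_lateral = -0.0002112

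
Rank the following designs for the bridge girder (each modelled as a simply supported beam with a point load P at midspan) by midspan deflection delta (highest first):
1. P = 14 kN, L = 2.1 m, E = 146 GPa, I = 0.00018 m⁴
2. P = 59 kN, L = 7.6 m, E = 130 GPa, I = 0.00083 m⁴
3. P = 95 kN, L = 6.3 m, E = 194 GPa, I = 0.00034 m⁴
Model: a simply supported beam with a point load P at midspan, so delta = (P·L^3) / (48·E·I) (SI units).
  Case 1: delta = (14000 × 2.1^3) / (48 × (1.46 × 10¹¹) × 0.00018) = 0.0001028 m = 0.1028 mm
  Case 2: delta = (59000 × 7.6^3) / (48 × (1.3 × 10¹¹) × 0.00083) = 0.005001 m = 5.001 mm
  Case 3: delta = (95000 × 6.3^3) / (48 × (1.94 × 10¹¹) × 0.00034) = 0.007503 m = 7.503 mm
Ordering: 7.503 mm (case 3) > 5.001 mm (case 2) > 0.1028 mm (case 1)
Final answer: 3, 2, 1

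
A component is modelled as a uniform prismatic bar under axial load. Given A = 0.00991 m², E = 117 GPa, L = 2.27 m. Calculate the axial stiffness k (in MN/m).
Model: a uniform prismatic bar under axial load, so k = (A·E) / L.
Convert to SI units:
  E = 117 GPa = 1.17 × 10¹¹ Pa
Substitute:
  k = (0.00991 × (1.17 × 10¹¹)) / 2.27
  k = 5.108 × 10⁸ N/m
Convert: k = 5.108 × 10⁸ N/m = 510.8 MN/m
Final answer: k = 510.8 MN/m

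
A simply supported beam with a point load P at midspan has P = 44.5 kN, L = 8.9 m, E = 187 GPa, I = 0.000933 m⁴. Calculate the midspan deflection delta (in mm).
Model: a simply supported beam with a point load P at midspan, so delta = (P·L^3) / (48·E·I).
Convert to SI units:
  P = 44.5 kN = 44500 N
  E = 187 GPa = 1.87 × 10¹¹ Pa
Substitute:
  delta = (44500 × 8.9^3) / (48 × (1.87 × 10¹¹) × 0.000933)
  delta = 0.003746 m
Convert: delta = 0.003746 m = 3.746 mm
Final answer: delta = 3.746 mm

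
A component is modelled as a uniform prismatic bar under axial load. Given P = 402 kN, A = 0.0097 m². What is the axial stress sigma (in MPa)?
Model: a uniform prismatic bar under axial load, so sigma = P / A.
Convert to SI units:
  P = 402 kN = 402000 N
Substitute:
  sigma = 402000 / 0.0097
  sigma = 4.144 × 10⁷ Pa
Convert: sigma = 4.144 × 10⁷ Pa = 41.44 MPa
Final answer: sigma = 41.44 MPa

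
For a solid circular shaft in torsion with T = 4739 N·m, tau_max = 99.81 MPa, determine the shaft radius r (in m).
Model: a solid circular shaft in torsion, so tau_max = (2·T) / (π·r^3).
Solve for r: r = ((2·T) / (π·tau_max))^(1/3).
Convert to SI units:
  tau_max = 99.81 MPa = 9.981 × 10⁷ Pa
Substitute:
  r = ((2 × 4739) / (π × (9.981 × 10⁷)))^(1/3)
  r = 0.03115 m
Final answer: r = 0.03115 m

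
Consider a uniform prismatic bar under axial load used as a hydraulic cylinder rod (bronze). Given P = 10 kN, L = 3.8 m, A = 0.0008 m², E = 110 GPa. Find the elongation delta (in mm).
Model: a uniform prismatic bar under axial load, so delta = (P·L) / (A·E).
Convert to SI units:
  P = 10 kN = 10000 N
  E = 110 GPa = 1.1 × 10¹¹ Pa
Substitute:
  delta = (10000 × 3.8) / (0.0008 × (1.1 × 10¹¹))
  delta = 0.0004318 m
Convert: delta = 0.0004318 m = 0.4318 mm
Final answer: delta = 0.4318 mm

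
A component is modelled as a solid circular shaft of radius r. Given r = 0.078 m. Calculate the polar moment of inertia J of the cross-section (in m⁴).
Model: a solid circular shaft of radius r, so J = (π·r^4) / 2.
Substitute:
  J = (π × 0.078^4) / 2
  J = 5.814 × 10⁻⁵ m⁴
Final answer: J = 5.814 × 10⁻⁵ m⁴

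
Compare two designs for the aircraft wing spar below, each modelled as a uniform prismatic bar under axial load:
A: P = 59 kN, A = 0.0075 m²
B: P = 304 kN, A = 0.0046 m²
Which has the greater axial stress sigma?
Model: a uniform prismatic bar under axial load, so sigma = P / A (SI units).
  A: sigma = 59000 / 0.0075 = 7.867 × 10⁶ Pa = 7.867 MPa
  B: sigma = 304000 / 0.0046 = 6.609 × 10⁷ Pa = 66.09 MPa
66.09 MPa > 7.867 MPa, so B is larger.
Final answer: B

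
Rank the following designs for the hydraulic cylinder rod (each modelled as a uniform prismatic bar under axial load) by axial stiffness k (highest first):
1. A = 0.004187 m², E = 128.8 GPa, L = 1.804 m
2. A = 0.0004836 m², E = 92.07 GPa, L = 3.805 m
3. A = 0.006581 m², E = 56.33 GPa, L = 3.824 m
Model: a uniform prismatic bar under axial load, so k = (A·E) / L (SI units).
  Case 1: k = (0.004187 × (1.288 × 10¹¹)) / 1.804 = 2.989 × 10⁸ N/m = 298.9 MN/m
  Case 2: k = (0.0004836 × (9.207 × 10¹⁰)) / 3.805 = 1.17 × 10⁷ N/m = 11.7 MN/m
  Case 3: k = (0.006581 × (5.633 × 10¹⁰)) / 3.824 = 9.694 × 10⁷ N/m = 96.94 MN/m
Ordering: 298.9 MN/m (case 1) > 96.94 MN/m (case 3) > 11.7 MN/m (case 2)
Final answer: 1, 3, 2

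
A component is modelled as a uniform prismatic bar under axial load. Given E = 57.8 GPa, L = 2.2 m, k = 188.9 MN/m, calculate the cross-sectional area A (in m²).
Model: a uniform prismatic bar under axial load, so k = (A·E) / L.
Solve for A: A = (k·L) / E.
Convert to SI units:
  E = 57.8 GPa = 5.78 × 10¹⁰ Pa
  k = 188.9 MN/m = 1.889 × 10⁸ N/m
Substitute:
  A = ((1.889 × 10⁸) × 2.2) / (5.78 × 10¹⁰)
  A = 0.00719 m²
Final answer: A = 0.00719 m²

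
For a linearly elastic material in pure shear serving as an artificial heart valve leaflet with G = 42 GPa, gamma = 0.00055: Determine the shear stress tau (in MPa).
Model: a linearly elastic material in pure shear, so tau = G·gamma.
Convert to SI units:
  G = 42 GPa = 4.2 × 10¹⁰ Pa
Substitute:
  tau = (4.2 × 10¹⁰) × 0.00055
  tau = 2.31 × 10⁷ Pa
Convert: tau = 2.31 × 10⁷ Pa = 23.1 MPa
Final answer: tau = 23.1 MPa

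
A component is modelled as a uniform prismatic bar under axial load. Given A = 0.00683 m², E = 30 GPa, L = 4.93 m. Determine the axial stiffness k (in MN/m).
Model: a uniform prismatic bar under axial load, so k = (A·E) / L.
Convert to SI units:
  E = 30 GPa = 3 × 10¹⁰ Pa
Substitute:
  k = (0.00683 × (3 × 10¹⁰)) / 4.93
  k = 4.156 × 10⁷ N/m
Convert: k = 4.156 × 10⁷ N/m = 41.56 MN/m
Final answer: k = 41.56 MN/m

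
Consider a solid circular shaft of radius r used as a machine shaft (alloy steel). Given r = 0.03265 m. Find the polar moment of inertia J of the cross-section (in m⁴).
Model: a solid circular shaft of radius r, so J = (π·r^4) / 2.
Substitute:
  J = (π × 0.03265^4) / 2
  J = 1.785 × 10⁻⁶ m⁴
Final answer: J = 1.785 × 10⁻⁶ m⁴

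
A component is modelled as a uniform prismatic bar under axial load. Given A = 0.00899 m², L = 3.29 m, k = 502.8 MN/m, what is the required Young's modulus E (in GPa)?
Model: a uniform prismatic bar under axial load, so k = (A·E) / L.
Solve for E: E = (k·L) / A.
Convert to SI units:
  k = 502.8 MN/m = 5.028 × 10⁸ N/m
Substitute:
  E = ((5.028 × 10⁸) × 3.29) / 0.00899
  E = 1.84 × 10¹¹ Pa
Convert: E = 1.84 × 10¹¹ Pa = 184 GPa
Final answer: E = 184 GPa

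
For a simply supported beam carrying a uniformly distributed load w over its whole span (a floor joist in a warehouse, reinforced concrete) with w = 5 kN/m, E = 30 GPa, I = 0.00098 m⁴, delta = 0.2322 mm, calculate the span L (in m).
Model: a simply supported beam carrying a uniformly distributed load w over its whole span, so delta = (5·w·L^4) / (384·E·I).
Solve for L: L = ((384·delta·E·I) / (5·w))^(1/4).
Convert to SI units:
  w = 5 kN/m = 5000 N/m
  E = 30 GPa = 3 × 10¹⁰ Pa
  delta = 0.2322 mm = 0.0002322 m
Substitute:
  L = ((384 × 0.0002322 × (3 × 10¹⁰) × 0.00098) / (5 × 5000))^(1/4)
  L = 3.2 m
Final answer: L = 3.2 m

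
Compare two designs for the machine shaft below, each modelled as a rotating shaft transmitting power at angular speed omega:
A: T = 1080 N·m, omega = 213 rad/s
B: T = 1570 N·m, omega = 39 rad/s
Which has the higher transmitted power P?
Model: a rotating shaft transmitting power at angular speed omega, so P = T·omega (SI units).
  A: P = 1080 × 213 = 230000 W = 230 kW
  B: P = 1570 × 39 = 61230 W = 61.23 kW
230 kW > 61.23 kW, so A is larger.
Final answer: A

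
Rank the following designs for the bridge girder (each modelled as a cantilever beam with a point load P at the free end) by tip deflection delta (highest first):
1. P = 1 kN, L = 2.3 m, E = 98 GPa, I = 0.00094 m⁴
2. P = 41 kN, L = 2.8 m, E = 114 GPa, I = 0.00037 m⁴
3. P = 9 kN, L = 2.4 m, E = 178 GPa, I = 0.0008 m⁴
Model: a cantilever beam with a point load P at the free end, so delta = (P·L^3) / (3·E·I) (SI units).
  Case 1: delta = (1000 × 2.3^3) / (3 × (9.8 × 10¹⁰) × 0.00094) = 4.403 × 10⁻⁵ m = 0.04403 mm
  Case 2: delta = (41000 × 2.8^3) / (3 × (1.14 × 10¹¹) × 0.00037) = 0.007113 m = 7.113 mm
  Case 3: delta = (9000 × 2.4^3) / (3 × (1.78 × 10¹¹) × 0.0008) = 0.0002912 m = 0.2912 mm
Ordering: 7.113 mm (case 2) > 0.2912 mm (case 3) > 0.04403 mm (case 1)
Final answer: 2, 3, 1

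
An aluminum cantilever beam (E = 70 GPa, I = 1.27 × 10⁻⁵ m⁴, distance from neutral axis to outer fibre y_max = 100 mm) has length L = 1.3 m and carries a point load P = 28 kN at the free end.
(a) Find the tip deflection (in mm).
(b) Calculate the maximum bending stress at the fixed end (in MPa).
(a) Tip deflection of a cantilever with an end point load: δ = P·L^3 / (3·E·I). Convert P = 28 kN = 28000 N, E = 70 GPa = 7 × 10¹⁰ Pa.
  δ = (28000 × 1.3^3) / (3 × (7 × 10¹⁰) × (1.27 × 10⁻⁵)) = 0.02307 m = 23.07 mm
(b) Maximum bending moment at the fixed end: M = P·L = 28000 × 1.3 = 36400 N·m. Convert y_max = 100 mm = 0.1 m.
  σ = M·y_max / I = (36400 × 0.1) / (1.27 × 10⁻⁵) = 2.866 × 10⁸ Pa = 286.6 MPa
Final answer: (a) δ = 23.07 mm, (b) σ = 286.6 MPa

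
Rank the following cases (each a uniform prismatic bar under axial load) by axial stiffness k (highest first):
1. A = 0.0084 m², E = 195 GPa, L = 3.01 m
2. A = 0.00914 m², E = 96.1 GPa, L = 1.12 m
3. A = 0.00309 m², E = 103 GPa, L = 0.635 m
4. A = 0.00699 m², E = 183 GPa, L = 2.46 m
Model: a uniform prismatic bar under axial load, so k = (A·E) / L (SI units).
  Case 1: k = (0.0084 × (1.95 × 10¹¹)) / 3.01 = 5.442 × 10⁸ N/m = 544.2 MN/m
  Case 2: k = (0.00914 × (9.61 × 10¹⁰)) / 1.12 = 7.842 × 10⁸ N/m = 784.2 MN/m
  Case 3: k = (0.00309 × (1.03 × 10¹¹)) / 0.635 = 5.012 × 10⁸ N/m = 501.2 MN/m
  Case 4: k = (0.00699 × (1.83 × 10¹¹)) / 2.46 = 5.2 × 10⁸ N/m = 520 MN/m
Ordering: 784.2 MN/m (case 2) > 544.2 MN/m (case 1) > 520 MN/m (case 4) > 501.2 MN/m (case 3)
Final answer: 2, 1, 4, 3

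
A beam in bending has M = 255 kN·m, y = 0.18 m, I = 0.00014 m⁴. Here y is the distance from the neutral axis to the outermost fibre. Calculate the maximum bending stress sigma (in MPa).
Model: a beam in bending, so sigma = (M·y) / I.
Convert to SI units:
  M = 255 kN·m = 255000 N·m
Substitute:
  sigma = (255000 × 0.18) / 0.00014
  sigma = 3.279 × 10⁸ Pa
Convert: sigma = 3.279 × 10⁸ Pa = 327.9 MPa
Final answer: sigma = 327.9 MPa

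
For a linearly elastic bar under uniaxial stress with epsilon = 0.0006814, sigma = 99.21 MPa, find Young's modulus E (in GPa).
Model: a linearly elastic bar under uniaxial stress, so sigma = E·epsilon.
Solve for E: E = sigma / epsilon.
Convert to SI units:
  sigma = 99.21 MPa = 9.921 × 10⁷ Pa
Substitute:
  E = (9.921 × 10⁷) / 0.0006814
  E = 1.456 × 10¹¹ Pa
Convert: E = 1.456 × 10¹¹ Pa = 145.6 GPa
Final answer: E = 145.6 GPa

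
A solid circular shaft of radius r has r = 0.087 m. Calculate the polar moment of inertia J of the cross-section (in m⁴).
Model: a solid circular shaft of radius r, so J = (π·r^4) / 2.
Substitute:
  J = (π × 0.087^4) / 2
  J = 8.999 × 10⁻⁵ m⁴
Final answer: J = 8.999 × 10⁻⁵ m⁴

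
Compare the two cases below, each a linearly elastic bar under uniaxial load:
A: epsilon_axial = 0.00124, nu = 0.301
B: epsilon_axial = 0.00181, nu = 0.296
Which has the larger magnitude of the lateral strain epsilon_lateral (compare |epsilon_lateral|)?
Model: a linearly elastic bar under uniaxial load, so epsilon_lateral = -nu·epsilon_axial (SI units).
  A: epsilon_lateral = -(0.301 × 0.00124) = -0.0003732
  B: epsilon_lateral = -(0.296 × 0.00181) = -0.0005358
|epsilon_lateral|: A = 0.0003732, B = 0.0005358, so B is larger in magnitude.
Final answer: B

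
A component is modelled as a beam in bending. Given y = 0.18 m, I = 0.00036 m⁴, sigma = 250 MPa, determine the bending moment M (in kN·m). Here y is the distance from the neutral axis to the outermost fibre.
Model: a beam in bending, so sigma = (M·y) / I.
Solve for M: M = (sigma·I) / y.
Convert to SI units:
  sigma = 250 MPa = 2.5 × 10⁸ Pa
Substitute:
  M = ((2.5 × 10⁸) × 0.00036) / 0.18
  M = 500000 N·m
Convert: M = 500000 N·m = 500 kN·m
Final answer: M = 500 kN·m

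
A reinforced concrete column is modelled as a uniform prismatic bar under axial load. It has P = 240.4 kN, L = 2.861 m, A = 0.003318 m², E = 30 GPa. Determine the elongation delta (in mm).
Model: a uniform prismatic bar under axial load, so delta = (P·L) / (A·E).
Convert to SI units:
  P = 240.4 kN = 240400 N
  E = 30 GPa = 3 × 10¹⁰ Pa
Substitute:
  delta = (240400 × 2.861) / (0.003318 × (3 × 10¹⁰))
  delta = 0.00691 m
Convert: delta = 0.00691 m = 6.91 mm
Final answer: delta = 6.91 mm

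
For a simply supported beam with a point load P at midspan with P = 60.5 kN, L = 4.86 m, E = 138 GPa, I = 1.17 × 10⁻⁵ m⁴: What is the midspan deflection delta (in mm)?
Model: a simply supported beam with a point load P at midspan, so delta = (P·L^3) / (48·E·I).
Convert to SI units:
  P = 60.5 kN = 60500 N
  E = 138 GPa = 1.38 × 10¹¹ Pa
Substitute:
  delta = (60500 × 4.86^3) / (48 × (1.38 × 10¹¹) × (1.17 × 10⁻⁵))
  delta = 0.08961 m
Convert: delta = 0.08961 m = 89.61 mm
Final answer: delta = 89.61 mm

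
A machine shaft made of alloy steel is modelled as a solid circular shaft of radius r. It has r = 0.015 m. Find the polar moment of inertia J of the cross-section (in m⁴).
Model: a solid circular shaft of radius r, so J = (π·r^4) / 2.
Substitute:
  J = (π × 0.015^4) / 2
  J = 7.952 × 10⁻⁸ m⁴
Final answer: J = 7.952 × 10⁻⁸ m⁴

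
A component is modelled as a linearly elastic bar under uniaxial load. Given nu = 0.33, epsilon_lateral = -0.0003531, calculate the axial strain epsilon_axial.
Model: a linearly elastic bar under uniaxial load, so epsilon_lateral = -nu·epsilon_axial.
Solve for epsilon_axial: epsilon_axial = -epsilon_lateral / nu.
Substitute:
  epsilon_axial = -(-0.0003531) / 0.33
  epsilon_axial = 0.00107
Final answer: epsilon_axial = 0.00107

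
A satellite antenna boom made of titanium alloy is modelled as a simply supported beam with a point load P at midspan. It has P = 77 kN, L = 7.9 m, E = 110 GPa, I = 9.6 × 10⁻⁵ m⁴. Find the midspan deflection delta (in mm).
Model: a simply supported beam with a point load P at midspan, so delta = (P·L^3) / (48·E·I).
Convert to SI units:
  P = 77 kN = 77000 N
  E = 110 GPa = 1.1 × 10¹¹ Pa
Substitute:
  delta = (77000 × 7.9^3) / (48 × (1.1 × 10¹¹) × (9.6 × 10⁻⁵))
  delta = 0.0749 m
Convert: delta = 0.0749 m = 74.9 mm
Final answer: delta = 74.9 mm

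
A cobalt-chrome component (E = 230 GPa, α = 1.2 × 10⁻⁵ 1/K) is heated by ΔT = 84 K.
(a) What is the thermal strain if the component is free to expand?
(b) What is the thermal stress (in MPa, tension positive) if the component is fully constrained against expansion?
(a) Free thermal strain ε_th = α·ΔT = (1.2 × 10⁻⁵) × 84 = 0.001008
(b) Fully constrained, the expansion is suppressed, so σ = -E·α·ΔT. Convert E = 230 GPa = 2.3 × 10¹¹ Pa.
  σ = -(2.3 × 10¹¹) × (1.2 × 10⁻⁵) × 84 = -2.318 × 10⁸ Pa = -231.8 MPa (compressive)
Final answer: (a) ε_th = 0.001008, (b) σ = -231.8 MPa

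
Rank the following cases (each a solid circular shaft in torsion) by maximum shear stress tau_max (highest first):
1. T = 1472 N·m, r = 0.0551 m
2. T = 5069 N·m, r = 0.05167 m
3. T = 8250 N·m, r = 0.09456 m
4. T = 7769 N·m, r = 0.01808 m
Model: a solid circular shaft in torsion, so tau_max = (2·T) / (π·r^3) (SI units).
  Case 1: tau_max = (2 × 1472) / (π × 0.0551^3) = 5.602 × 10⁶ Pa = 5.602 MPa
  Case 2: tau_max = (2 × 5069) / (π × 0.05167^3) = 2.339 × 10⁷ Pa = 23.39 MPa
  Case 3: tau_max = (2 × 8250) / (π × 0.09456^3) = 6.212 × 10⁶ Pa = 6.212 MPa
  Case 4: tau_max = (2 × 7769) / (π × 0.01808^3) = 8.369 × 10⁸ Pa = 836.9 MPa
Ordering: 836.9 MPa (case 4) > 23.39 MPa (case 2) > 6.212 MPa (case 3) > 5.602 MPa (case 1)
Final answer: 4, 2, 3, 1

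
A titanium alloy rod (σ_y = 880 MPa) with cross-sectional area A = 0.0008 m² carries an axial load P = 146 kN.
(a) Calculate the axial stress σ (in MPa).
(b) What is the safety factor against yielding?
(a) Axial stress σ = P/A. Convert P = 146 kN = 146000 N.
  σ = 146000 / 0.0008 = 1.825 × 10⁸ Pa = 182.5 MPa
(b) Safety factor SF = σ_y/σ = 880 / 182.5 = 4.822
Final answer: (a) σ = 182.5 MPa, (b) SF = 4.822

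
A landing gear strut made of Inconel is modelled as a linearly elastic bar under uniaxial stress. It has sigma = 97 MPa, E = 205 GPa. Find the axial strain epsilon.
Model: a linearly elastic bar under uniaxial stress, so epsilon = sigma / E.
Convert to SI units:
  sigma = 97 MPa = 9.7 × 10⁷ Pa
  E = 205 GPa = 2.05 × 10¹¹ Pa
Substitute:
  epsilon = (9.7 × 10⁷) / (2.05 × 10¹¹)
  epsilon = 0.0004732
Final answer: epsilon = 0.0004732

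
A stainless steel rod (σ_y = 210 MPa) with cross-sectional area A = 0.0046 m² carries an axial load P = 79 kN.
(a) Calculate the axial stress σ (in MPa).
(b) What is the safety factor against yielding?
(a) Axial stress σ = P/A. Convert P = 79 kN = 79000 N.
  σ = 79000 / 0.0046 = 1.717 × 10⁷ Pa = 17.17 MPa
(b) Safety factor SF = σ_y/σ = 210 / 17.17 = 12.23
Final answer: (a) σ = 17.17 MPa, (b) SF = 12.23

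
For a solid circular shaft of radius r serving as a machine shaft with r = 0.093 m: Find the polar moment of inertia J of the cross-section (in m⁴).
Model: a solid circular shaft of radius r, so J = (π·r^4) / 2.
Substitute:
  J = (π × 0.093^4) / 2
  J = 0.0001175 m⁴
Final answer: J = 0.0001175 m⁴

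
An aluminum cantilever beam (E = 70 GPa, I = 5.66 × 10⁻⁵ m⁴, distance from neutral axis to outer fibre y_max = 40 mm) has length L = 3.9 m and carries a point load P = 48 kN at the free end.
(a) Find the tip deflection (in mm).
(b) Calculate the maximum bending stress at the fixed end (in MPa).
(a) Tip deflection of a cantilever with an end point load: δ = P·L^3 / (3·E·I). Convert P = 48 kN = 48000 N, E = 70 GPa = 7 × 10¹⁰ Pa.
  δ = (48000 × 3.9^3) / (3 × (7 × 10¹⁰) × (5.66 × 10⁻⁵)) = 0.2396 m = 239.6 mm
(b) Maximum bending moment at the fixed end: M = P·L = 48000 × 3.9 = 187200 N·m. Convert y_max = 40 mm = 0.04 m.
  σ = M·y_max / I = (187200 × 0.04) / (5.66 × 10⁻⁵) = 1.323 × 10⁸ Pa = 132.3 MPa
Final answer: (a) δ = 239.6 mm, (b) σ = 132.3 MPa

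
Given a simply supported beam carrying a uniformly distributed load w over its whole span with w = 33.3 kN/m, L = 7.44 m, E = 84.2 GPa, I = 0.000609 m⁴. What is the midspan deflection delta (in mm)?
Model: a simply supported beam carrying a uniformly distributed load w over its whole span, so delta = (5·w·L^4) / (384·E·I).
Convert to SI units:
  w = 33.3 kN/m = 33300 N/m
  E = 84.2 GPa = 8.42 × 10¹⁰ Pa
Substitute:
  delta = (5 × 33300 × 7.44^4) / (384 × (8.42 × 10¹⁰) × 0.000609)
  delta = 0.02591 m
Convert: delta = 0.02591 m = 25.91 mm
Final answer: delta = 25.91 mm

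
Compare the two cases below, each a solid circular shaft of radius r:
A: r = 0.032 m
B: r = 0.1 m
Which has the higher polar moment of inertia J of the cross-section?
Model: a solid circular shaft of radius r, so J = (π·r^4) / 2 (SI units).
  A: J = (π × 0.032^4) / 2 = 1.647 × 10⁻⁶ m⁴
  B: J = (π × 0.1^4) / 2 = 0.0001571 m⁴
0.0001571 m⁴ > 1.647 × 10⁻⁶ m⁴, so B is larger.
Final answer: B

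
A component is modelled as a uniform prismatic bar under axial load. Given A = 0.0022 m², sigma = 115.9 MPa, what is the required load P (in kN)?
Model: a uniform prismatic bar under axial load, so sigma = P / A.
Solve for P: P = sigma·A.
Convert to SI units:
  sigma = 115.9 MPa = 1.159 × 10⁸ Pa
Substitute:
  P = (1.159 × 10⁸) × 0.0022
  P = 255000 N
Convert: P = 255000 N = 255 kN
Final answer: P = 255 kN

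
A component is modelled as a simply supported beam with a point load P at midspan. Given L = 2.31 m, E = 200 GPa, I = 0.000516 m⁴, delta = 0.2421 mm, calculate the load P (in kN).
Model: a simply supported beam with a point load P at midspan, so delta = (P·L^3) / (48·E·I).
Solve for P: P = (48·delta·E·I) / L^3.
Convert to SI units:
  E = 200 GPa = 2 × 10¹¹ Pa
  delta = 0.2421 mm = 0.0002421 m
Substitute:
  P = (48 × 0.0002421 × (2 × 10¹¹) × 0.000516) / 2.31^3
  P = 97290 N
Convert: P = 97290 N = 97.29 kN
Final answer: P = 97.29 kN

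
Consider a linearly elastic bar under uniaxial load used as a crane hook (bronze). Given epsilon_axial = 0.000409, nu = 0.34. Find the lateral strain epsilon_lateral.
Model: a linearly elastic bar under uniaxial load, so epsilon_lateral = -nu·epsilon_axial.
Substitute:
  epsilon_lateral = -(0.34 × 0.000409)
  epsilon_lateral = -0.0001391
Final answer: epsilon_lateral = -0.0001391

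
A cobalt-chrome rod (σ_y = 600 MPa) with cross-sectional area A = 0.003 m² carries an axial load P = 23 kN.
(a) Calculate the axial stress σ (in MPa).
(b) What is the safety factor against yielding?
(a) Axial stress σ = P/A. Convert P = 23 kN = 23000 N.
  σ = 23000 / 0.003 = 7.667 × 10⁶ Pa = 7.667 MPa
(b) Safety factor SF = σ_y/σ = 600 / 7.667 = 78.26
Final answer: (a) σ = 7.667 MPa, (b) SF = 78.26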